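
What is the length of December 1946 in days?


December 1946

31 days


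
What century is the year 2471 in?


Century = (year - 1) // 100 + 1
= (2471 - 1) // 100 + 1
= 2470 // 100 + 1
= 24 + 1

25th century


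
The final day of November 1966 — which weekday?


November 1966 has 30 days
Anchor: Jan 1, 1966. With p = 1966 - 1 = 1965: (p + p//4 - p//100 + p//400) mod 7 = (1965 + 491 - 19 + 4) mod 7 = 2441 mod 7 = 5 -> Saturday (Mon=0 ... Sun=6)
Days before November (Jan-Oct): 304; November 1 index = (5 + 304) mod 7 = 1 -> Tuesday
Last day offset: 30 - 1 = 29 days
Weekday index = (1 + 29) mod 7 = 2

Wednesday, November 30


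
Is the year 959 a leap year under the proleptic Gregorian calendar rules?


Gregorian leap year rule: divisible by 4, but not by 100, unless also by 400.
959 is not divisible by 4 -> not a leap year

No


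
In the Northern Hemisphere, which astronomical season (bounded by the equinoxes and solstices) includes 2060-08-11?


Date: August 11
Astronomical Summer (approx.; exact equinox/solstice day varies by year): June 21 to September 21
August 11 falls within the Summer window

Summer


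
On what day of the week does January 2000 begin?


Target: January 1, 2000
Anchor: Jan 1, 2000. With p = 2000 - 1 = 1999: (p + p//4 - p//100 + p//400) mod 7 = (1999 + 499 - 19 + 4) mod 7 = 2483 mod 7 = 5 -> Saturday (Mon=0 ... Sun=6)
Offset from anchor: 0 days
Weekday index = (5 + 0) mod 7 = 5

Saturday


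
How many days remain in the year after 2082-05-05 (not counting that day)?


Day of year: 125 of 365
Remaining = 365 - 125

240 days


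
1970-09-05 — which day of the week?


Date: September 5, 1970
Anchor: Jan 1, 1970. With p = 1970 - 1 = 1969: (p + p//4 - p//100 + p//400) mod 7 = (1969 + 492 - 19 + 4) mod 7 = 2446 mod 7 = 3 -> Thursday (Mon=0 ... Sun=6)
Days before September (Jan-Aug): 243; offset = 243 + 5 - 1 = 247
Weekday index = (3 + 247) mod 7 = 5

Day of the week: Saturday


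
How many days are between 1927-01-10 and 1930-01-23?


From 1927-01-10 to 1930-01-23
1927-01-10: day of year = 10
1930-01-23: day of year = 23
Rest of 1927: 365 - 10 = 355
Full years 1928 (366), 1929 (365): 731
Total = 355 + 731 + 23 = 1109

1109 days


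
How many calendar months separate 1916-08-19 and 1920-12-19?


From August 1916 to December 1920
4 years * 12 = 48 months, plus 4 months = 52

52 months


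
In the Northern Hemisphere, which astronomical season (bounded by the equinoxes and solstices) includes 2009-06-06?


Date: June 6
Astronomical Spring (approx.; exact equinox/solstice day varies by year): March 20 to June 20
June 6 falls within the Spring window

Spring


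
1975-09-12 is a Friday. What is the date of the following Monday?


Current: Friday
Target: Monday
Days ahead: 3

Next Monday: 1975-09-15


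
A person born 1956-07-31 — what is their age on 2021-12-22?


Birth: 1956-07-31
Reference: 2021-12-22
Year difference: 2021 - 1956 = 65

65 years old


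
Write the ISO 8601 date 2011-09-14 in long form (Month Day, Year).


ISO 2011-09-14 parses as year=2011, month=09, day=14
Month 9 -> September

September 14, 2011


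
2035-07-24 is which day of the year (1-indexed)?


Date: July 24, 2035
Days in months 1 through 6: 181
Plus 24 days in July

Day of year: 205


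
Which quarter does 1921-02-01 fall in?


Month: February (month 2)
Q1: Jan-Mar, Q2: Apr-Jun, Q3: Jul-Sep, Q4: Oct-Dec

Q1


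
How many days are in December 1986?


December 1986

31 days


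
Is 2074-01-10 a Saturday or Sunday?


Anchor: Jan 1, 2074. With p = 2074 - 1 = 2073: (p + p//4 - p//100 + p//400) mod 7 = (2073 + 518 - 20 + 5) mod 7 = 2576 mod 7 = 0 -> Monday (Mon=0 ... Sun=6)
Day of year: 10; offset = 9
Weekday index = (0 + 9) mod 7 = 2 -> Wednesday
Weekend days: Saturday, Sunday

No


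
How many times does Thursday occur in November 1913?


November 1913 has 30 days
Anchor: Jan 1, 1913. With p = 1913 - 1 = 1912: (p + p//4 - p//100 + p//400) mod 7 = (1912 + 478 - 19 + 4) mod 7 = 2375 mod 7 = 2 -> Wednesday (Mon=0 ... Sun=6)
Days before November (Jan-Oct): 304; November 1 index = (2 + 304) mod 7 = 5 -> Saturday
First Thursday is November 6
Thursdays: 6, 13, 20, 27

4 Thursdays


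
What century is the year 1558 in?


Century = (year - 1) // 100 + 1
= (1558 - 1) // 100 + 1
= 1557 // 100 + 1
= 15 + 1

16th century


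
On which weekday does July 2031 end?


July 2031 has 31 days
Anchor: Jan 1, 2031. With p = 2031 - 1 = 2030: (p + p//4 - p//100 + p//400) mod 7 = (2030 + 507 - 20 + 5) mod 7 = 2522 mod 7 = 2 -> Wednesday (Mon=0 ... Sun=6)
Days before July (Jan-Jun): 181; July 1 index = (2 + 181) mod 7 = 1 -> Tuesday
Last day offset: 31 - 1 = 30 days
Weekday index = (1 + 30) mod 7 = 3

Thursday, July 31


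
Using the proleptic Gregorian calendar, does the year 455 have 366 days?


Gregorian leap year rule: divisible by 4, but not by 100, unless also by 400.
455 is not divisible by 4 -> not a leap year

No


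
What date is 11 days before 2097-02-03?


Start: 2097-02-03, subtract 11 days
Back 3 days from February 3 reaches January 31, 2097 -> 8 left
January 2097: 31 - 8 = 23 -> lands on January 23

Result: 2097-01-23


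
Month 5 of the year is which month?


Month 5 of 12

May


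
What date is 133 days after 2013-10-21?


Start: 2013-10-21, add 133 days
October 2013 has 31 days: 31 - 21 = 10 days to October 31 -> 123 left
November 2013 has 30 days -> 93 left
December 2013 has 31 days -> 62 left
January 2014 has 31 days -> 31 left
February 2014 has 28 days -> 3 left
March 2014: 3 <= 31 -> lands on March 3

Result: 2014-03-03


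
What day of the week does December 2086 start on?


Target: December 1, 2086
Anchor: Jan 1, 2086. With p = 2086 - 1 = 2085: (p + p//4 - p//100 + p//400) mod 7 = (2085 + 521 - 20 + 5) mod 7 = 2591 mod 7 = 1 -> Tuesday (Mon=0 ... Sun=6)
Days before December (Jan-Nov): 334 days
Weekday index = (1 + 334) mod 7 = 6

Sunday


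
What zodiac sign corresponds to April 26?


Date: April 26
Conventional tropical zodiac dates: Taurus from April 20 onward; Gemini starts May 21
April 26 falls within the Taurus range

Taurus


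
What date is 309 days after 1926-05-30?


Start: 1926-05-30, add 309 days
May 1926 has 31 days: 31 - 30 = 1 day to May 31 -> 308 left
June 1926 has 30 days -> 278 left
July 1926 has 31 days -> 247 left
August 1926 has 31 days -> 216 left
September 1926 has 30 days -> 186 left
October 1926 has 31 days -> 155 left
November 1926 has 30 days -> 125 left
December 1926 has 31 days -> 94 left
January 1927 has 31 days -> 63 left
February 1927 has 28 days -> 35 left
March 1927 has 31 days -> 4 left
April 1927: 4 <= 30 -> lands on April 4

Result: 1927-04-04


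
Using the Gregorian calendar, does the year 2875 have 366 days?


Gregorian leap year rule: divisible by 4, but not by 100, unless also by 400.
2875 is not divisible by 4 -> not a leap year

No


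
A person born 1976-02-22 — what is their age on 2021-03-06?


Birth: 1976-02-22
Reference: 2021-03-06
Year difference: 2021 - 1976 = 45

45 years old


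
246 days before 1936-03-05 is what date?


Start: 1936-03-05, subtract 246 days
Back 5 days from March 5 reaches February 29, 1936 -> 241 left
February 1936 has 29 days -> back to January 31, 1936 -> 212 left
January 1936 has 31 days -> back to December 31, 1935 -> 181 left
December 1935 has 31 days -> back to November 30, 1935 -> 150 left
November 1935 has 30 days -> back to October 31, 1935 -> 120 left
October 1935 has 31 days -> back to September 30, 1935 -> 89 left
September 1935 has 30 days -> back to August 31, 1935 -> 59 left
August 1935 has 31 days -> back to July 31, 1935 -> 28 left
July 1935: 31 - 28 = 3 -> lands on July 3

Result: 1935-07-03


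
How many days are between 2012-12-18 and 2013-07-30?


From 2012-12-18 to 2013-07-30
2012-12-18: days before December = 31 + 29 + 31 + 30 + 31 + 30 + 31 + 31 + 30 + 31 + 30 = 335 (2012 is a leap year); day of year = 335 + 18 = 353
2013-07-30: days before July = 31 + 28 + 31 + 30 + 31 + 30 = 181 (2013 is not a leap year); day of year = 181 + 30 = 211
Rest of 2012: 366 - 353 = 13
Total = 13 + 211 = 224

224 days


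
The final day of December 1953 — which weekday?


December 1953 has 31 days
Anchor: Jan 1, 1953. With p = 1953 - 1 = 1952: (p + p//4 - p//100 + p//400) mod 7 = (1952 + 488 - 19 + 4) mod 7 = 2425 mod 7 = 3 -> Thursday (Mon=0 ... Sun=6)
Days before December (Jan-Nov): 334; December 1 index = (3 + 334) mod 7 = 1 -> Tuesday
Last day offset: 31 - 1 = 30 days
Weekday index = (1 + 30) mod 7 = 3

Thursday, December 31


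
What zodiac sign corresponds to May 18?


Date: May 18
Conventional tropical zodiac dates: Taurus from April 20 onward; Gemini starts May 21
May 18 falls within the Taurus range

Taurus


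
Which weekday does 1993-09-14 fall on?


Date: September 14, 1993
Anchor: Jan 1, 1993. With p = 1993 - 1 = 1992: (p + p//4 - p//100 + p//400) mod 7 = (1992 + 498 - 19 + 4) mod 7 = 2475 mod 7 = 4 -> Friday (Mon=0 ... Sun=6)
Days before September (Jan-Aug): 243; offset = 243 + 14 - 1 = 256
Weekday index = (4 + 256) mod 7 = 1

Day of the week: Tuesday


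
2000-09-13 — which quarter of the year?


Month: September (month 9)
Q1: Jan-Mar, Q2: Apr-Jun, Q3: Jul-Sep, Q4: Oct-Dec

Q3


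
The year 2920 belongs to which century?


Century = (year - 1) // 100 + 1
= (2920 - 1) // 100 + 1
= 2919 // 100 + 1
= 29 + 1

30th century


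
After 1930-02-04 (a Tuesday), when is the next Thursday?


Current: Tuesday
Target: Thursday
Days ahead: 2

Next Thursday: 1930-02-06


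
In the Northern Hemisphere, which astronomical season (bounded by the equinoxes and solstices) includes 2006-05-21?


Date: May 21
Astronomical Spring (approx.; exact equinox/solstice day varies by year): March 20 to June 20
May 21 falls within the Spring window

Spring


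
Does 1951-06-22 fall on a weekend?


Anchor: Jan 1, 1951. With p = 1951 - 1 = 1950: (p + p//4 - p//100 + p//400) mod 7 = (1950 + 487 - 19 + 4) mod 7 = 2422 mod 7 = 0 -> Monday (Mon=0 ... Sun=6)
Day of year: 173; offset = 172
Weekday index = (0 + 172) mod 7 = 4 -> Friday
Weekend days: Saturday, Sunday

No


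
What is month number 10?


Month 10 of 12

October


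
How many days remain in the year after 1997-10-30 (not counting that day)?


Day of year: 303 of 365
Remaining = 365 - 303

62 days


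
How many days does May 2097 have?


May 2097

31 days


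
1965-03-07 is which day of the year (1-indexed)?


Date: March 7, 1965
Days in months 1 through 2: 59
Plus 7 days in March

Day of year: 66


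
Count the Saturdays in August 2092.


August 2092 has 31 days
Anchor: Jan 1, 2092. With p = 2092 - 1 = 2091: (p + p//4 - p//100 + p//400) mod 7 = (2091 + 522 - 20 + 5) mod 7 = 2598 mod 7 = 1 -> Tuesday (Mon=0 ... Sun=6)
Days before August (Jan-Jul): 213; August 1 index = (1 + 213) mod 7 = 4 -> Friday
First Saturday is August 2
Saturdays: 2, 9, 16, 23, 30

5 Saturdays


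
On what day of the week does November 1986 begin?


Target: November 1, 1986
Anchor: Jan 1, 1986. With p = 1986 - 1 = 1985: (p + p//4 - p//100 + p//400) mod 7 = (1985 + 496 - 19 + 4) mod 7 = 2466 mod 7 = 2 -> Wednesday (Mon=0 ... Sun=6)
Days before November (Jan-Oct): 304 days
Weekday index = (2 + 304) mod 7 = 5

Saturday


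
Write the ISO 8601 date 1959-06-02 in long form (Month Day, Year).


ISO 1959-06-02 parses as year=1959, month=06, day=02
Month 6 -> June

June 2, 1959


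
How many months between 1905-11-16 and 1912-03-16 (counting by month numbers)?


From November 1905 to March 1912
7 years * 12 = 84 months, minus 8 months = 76

76 months


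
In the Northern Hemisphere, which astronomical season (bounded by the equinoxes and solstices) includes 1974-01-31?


Date: January 31
Astronomical Winter (approx.; exact equinox/solstice day varies by year): December 21 to March 19
January 31 falls within the Winter window

Winter


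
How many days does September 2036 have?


September 2036

30 days


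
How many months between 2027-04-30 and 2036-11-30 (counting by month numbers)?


From April 2027 to November 2036
9 years * 12 = 108 months, plus 7 months = 115

115 months


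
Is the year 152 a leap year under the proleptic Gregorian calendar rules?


Gregorian leap year rule: divisible by 4, but not by 100, unless also by 400.
152 is divisible by 4 but not 100 -> leap year

Yes


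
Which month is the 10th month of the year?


Month 10 of 12

October


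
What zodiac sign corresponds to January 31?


Date: January 31
Conventional tropical zodiac dates: Aquarius from January 20 onward; Pisces starts February 19
January 31 falls within the Aquarius range

Aquarius


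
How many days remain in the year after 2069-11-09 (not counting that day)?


Day of year: 313 of 365
Remaining = 365 - 313

52 days


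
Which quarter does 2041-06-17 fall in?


Month: June (month 6)
Q1: Jan-Mar, Q2: Apr-Jun, Q3: Jul-Sep, Q4: Oct-Dec

Q2


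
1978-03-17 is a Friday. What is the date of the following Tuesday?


Current: Friday
Target: Tuesday
Days ahead: 4

Next Tuesday: 1978-03-21


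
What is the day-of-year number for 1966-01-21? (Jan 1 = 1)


Date: January 21, 1966
No months before January
Plus 21 days in January

Day of year: 21


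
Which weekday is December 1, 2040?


Target: December 1, 2040
Anchor: Jan 1, 2040. With p = 2040 - 1 = 2039: (p + p//4 - p//100 + p//400) mod 7 = (2039 + 509 - 20 + 5) mod 7 = 2533 mod 7 = 6 -> Sunday (Mon=0 ... Sun=6)
Days before December (Jan-Nov): 335 days
Weekday index = (6 + 335) mod 7 = 5

Saturday


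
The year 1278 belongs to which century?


Century = (year - 1) // 100 + 1
= (1278 - 1) // 100 + 1
= 1277 // 100 + 1
= 12 + 1

13th century


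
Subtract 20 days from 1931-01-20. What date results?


Start: 1931-01-20, subtract 20 days
Back 20 days from January 20 reaches December 31, 1930 -> 0 left
December 1930: 31 - 0 = 31 -> lands on December 31

Result: 1930-12-31


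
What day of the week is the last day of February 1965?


February 1965 has 28 days
Anchor: Jan 1, 1965. With p = 1965 - 1 = 1964: (p + p//4 - p//100 + p//400) mod 7 = (1964 + 491 - 19 + 4) mod 7 = 2440 mod 7 = 4 -> Friday (Mon=0 ... Sun=6)
Days before February (Jan): 31; February 1 index = (4 + 31) mod 7 = 0 -> Monday
Last day offset: 28 - 1 = 27 days
Weekday index = (0 + 27) mod 7 = 6

Sunday, February 28


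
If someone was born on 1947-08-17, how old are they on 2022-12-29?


Birth: 1947-08-17
Reference: 2022-12-29
Year difference: 2022 - 1947 = 75

75 years old


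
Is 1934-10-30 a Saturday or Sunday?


Anchor: Jan 1, 1934. With p = 1934 - 1 = 1933: (p + p//4 - p//100 + p//400) mod 7 = (1933 + 483 - 19 + 4) mod 7 = 2401 mod 7 = 0 -> Monday (Mon=0 ... Sun=6)
Day of year: 303; offset = 302
Weekday index = (0 + 302) mod 7 = 1 -> Tuesday
Weekend days: Saturday, Sunday

No


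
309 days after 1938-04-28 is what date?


Start: 1938-04-28, add 309 days
April 1938 has 30 days: 30 - 28 = 2 days to April 30 -> 307 left
May 1938 has 31 days -> 276 left
June 1938 has 30 days -> 246 left
July 1938 has 31 days -> 215 left
August 1938 has 31 days -> 184 left
September 1938 has 30 days -> 154 left
October 1938 has 31 days -> 123 left
November 1938 has 30 days -> 93 left
December 1938 has 31 days -> 62 left
January 1939 has 31 days -> 31 left
February 1939 has 28 days -> 3 left
March 1939: 3 <= 31 -> lands on March 3

Result: 1939-03-03


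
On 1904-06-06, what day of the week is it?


Date: June 6, 1904
Anchor: Jan 1, 1904. With p = 1904 - 1 = 1903: (p + p//4 - p//100 + p//400) mod 7 = (1903 + 475 - 19 + 4) mod 7 = 2363 mod 7 = 4 -> Friday (Mon=0 ... Sun=6)
Days before June (Jan-May): 152; offset = 152 + 6 - 1 = 157
Weekday index = (4 + 157) mod 7 = 0

Day of the week: Monday


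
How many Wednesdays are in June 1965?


June 1965 has 30 days
Anchor: Jan 1, 1965. With p = 1965 - 1 = 1964: (p + p//4 - p//100 + p//400) mod 7 = (1964 + 491 - 19 + 4) mod 7 = 2440 mod 7 = 4 -> Friday (Mon=0 ... Sun=6)
Days before June (Jan-May): 151; June 1 index = (4 + 151) mod 7 = 1 -> Tuesday
First Wednesday is June 2
Wednesdays: 2, 9, 16, 23, 30

5 Wednesdays


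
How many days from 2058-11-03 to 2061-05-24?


From 2058-11-03 to 2061-05-24
2058-11-03: days before November = 31 + 28 + 31 + 30 + 31 + 30 + 31 + 31 + 30 + 31 = 304 (2058 is not a leap year); day of year = 304 + 3 = 307
2061-05-24: days before May = 31 + 28 + 31 + 30 = 120 (2061 is not a leap year); day of year = 120 + 24 = 144
Rest of 2058: 365 - 307 = 58
Full years 2059 (365), 2060 (366): 731
Total = 58 + 731 + 144 = 933

933 days


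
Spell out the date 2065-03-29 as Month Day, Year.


ISO 2065-03-29 parses as year=2065, month=03, day=29
Month 3 -> March

March 29, 2065


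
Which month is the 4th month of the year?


Month 4 of 12

April


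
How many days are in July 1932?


July 1932

31 days


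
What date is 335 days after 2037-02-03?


Start: 2037-02-03, add 335 days
February 2037 has 28 days: 28 - 3 = 25 days to February 28 -> 310 left
March 2037 has 31 days -> 279 left
April 2037 has 30 days -> 249 left
May 2037 has 31 days -> 218 left
June 2037 has 30 days -> 188 left
July 2037 has 31 days -> 157 left
August 2037 has 31 days -> 126 left
September 2037 has 30 days -> 96 left
October 2037 has 31 days -> 65 left
November 2037 has 30 days -> 35 left
December 2037 has 31 days -> 4 left
January 2038: 4 <= 31 -> lands on January 4

Result: 2038-01-04


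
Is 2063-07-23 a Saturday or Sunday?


Anchor: Jan 1, 2063. With p = 2063 - 1 = 2062: (p + p//4 - p//100 + p//400) mod 7 = (2062 + 515 - 20 + 5) mod 7 = 2562 mod 7 = 0 -> Monday (Mon=0 ... Sun=6)
Day of year: 204; offset = 203
Weekday index = (0 + 203) mod 7 = 0 -> Monday
Weekend days: Saturday, Sunday

No


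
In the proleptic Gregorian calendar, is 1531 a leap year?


Gregorian leap year rule: divisible by 4, but not by 100, unless also by 400.
1531 is not divisible by 4 -> not a leap year

No


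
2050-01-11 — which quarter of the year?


Month: January (month 1)
Q1: Jan-Mar, Q2: Apr-Jun, Q3: Jul-Sep, Q4: Oct-Dec

Q1


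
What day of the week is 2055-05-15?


Date: May 15, 2055
Anchor: Jan 1, 2055. With p = 2055 - 1 = 2054: (p + p//4 - p//100 + p//400) mod 7 = (2054 + 513 - 20 + 5) mod 7 = 2552 mod 7 = 4 -> Friday (Mon=0 ... Sun=6)
Days before May (Jan-Apr): 120; offset = 120 + 15 - 1 = 134
Weekday index = (4 + 134) mod 7 = 5

Day of the week: Saturday


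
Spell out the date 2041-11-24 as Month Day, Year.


ISO 2041-11-24 parses as year=2041, month=11, day=24
Month 11 -> November

November 24, 2041


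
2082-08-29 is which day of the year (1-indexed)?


Date: August 29, 2082
Days in months 1 through 7: 212
Plus 29 days in August

Day of year: 241


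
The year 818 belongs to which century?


Century = (year - 1) // 100 + 1
= (818 - 1) // 100 + 1
= 817 // 100 + 1
= 8 + 1

9th century


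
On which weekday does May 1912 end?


May 1912 has 31 days
Anchor: Jan 1, 1912. With p = 1912 - 1 = 1911: (p + p//4 - p//100 + p//400) mod 7 = (1911 + 477 - 19 + 4) mod 7 = 2373 mod 7 = 0 -> Monday (Mon=0 ... Sun=6)
Days before May (Jan-Apr): 121; May 1 index = (0 + 121) mod 7 = 2 -> Wednesday
Last day offset: 31 - 1 = 30 days
Weekday index = (2 + 30) mod 7 = 4

Friday, May 31


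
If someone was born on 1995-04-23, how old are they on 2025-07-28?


Birth: 1995-04-23
Reference: 2025-07-28
Year difference: 2025 - 1995 = 30

30 years old


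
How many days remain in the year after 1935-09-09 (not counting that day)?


Day of year: 252 of 365
Remaining = 365 - 252

113 days


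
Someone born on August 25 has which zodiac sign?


Date: August 25
Conventional tropical zodiac dates: Virgo from August 23 onward; Libra starts September 23
August 25 falls within the Virgo range

Virgo


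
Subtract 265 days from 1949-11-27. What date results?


Start: 1949-11-27, subtract 265 days
Back 27 days from November 27 reaches October 31, 1949 -> 238 left
October 1949 has 31 days -> back to September 30, 1949 -> 207 left
September 1949 has 30 days -> back to August 31, 1949 -> 177 left
August 1949 has 31 days -> back to July 31, 1949 -> 146 left
July 1949 has 31 days -> back to June 30, 1949 -> 115 left
June 1949 has 30 days -> back to May 31, 1949 -> 85 left
May 1949 has 31 days -> back to April 30, 1949 -> 54 left
April 1949 has 30 days -> back to March 31, 1949 -> 24 left
March 1949: 31 - 24 = 7 -> lands on March 7

Result: 1949-03-07


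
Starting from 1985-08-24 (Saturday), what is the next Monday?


Current: Saturday
Target: Monday
Days ahead: 2

Next Monday: 1985-08-26


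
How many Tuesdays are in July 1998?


July 1998 has 31 days
Anchor: Jan 1, 1998. With p = 1998 - 1 = 1997: (p + p//4 - p//100 + p//400) mod 7 = (1997 + 499 - 19 + 4) mod 7 = 2481 mod 7 = 3 -> Thursday (Mon=0 ... Sun=6)
Days before July (Jan-Jun): 181; July 1 index = (3 + 181) mod 7 = 2 -> Wednesday
First Tuesday is July 7
Tuesdays: 7, 14, 21, 28

4 Tuesdays


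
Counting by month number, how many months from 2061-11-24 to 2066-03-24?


From November 2061 to March 2066
5 years * 12 = 60 months, minus 8 months = 52

52 months


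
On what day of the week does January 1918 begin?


Target: January 1, 1918
Anchor: Jan 1, 1918. With p = 1918 - 1 = 1917: (p + p//4 - p//100 + p//400) mod 7 = (1917 + 479 - 19 + 4) mod 7 = 2381 mod 7 = 1 -> Tuesday (Mon=0 ... Sun=6)
Offset from anchor: 0 days
Weekday index = (1 + 0) mod 7 = 1

Tuesday


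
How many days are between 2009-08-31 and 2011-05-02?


From 2009-08-31 to 2011-05-02
2009-08-31: days before August = 31 + 28 + 31 + 30 + 31 + 30 + 31 = 212 (2009 is not a leap year); day of year = 212 + 31 = 243
2011-05-02: days before May = 31 + 28 + 31 + 30 = 120 (2011 is not a leap year); day of year = 120 + 2 = 122
Rest of 2009: 365 - 243 = 122
Full years 2010 (365): 365
Total = 122 + 365 + 122 = 609

609 days


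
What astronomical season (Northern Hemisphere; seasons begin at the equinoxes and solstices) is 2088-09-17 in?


Date: September 17
Astronomical Summer (approx.; exact equinox/solstice day varies by year): June 21 to September 21
September 17 falls within the Summer window

Summer


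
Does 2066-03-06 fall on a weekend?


Anchor: Jan 1, 2066. With p = 2066 - 1 = 2065: (p + p//4 - p//100 + p//400) mod 7 = (2065 + 516 - 20 + 5) mod 7 = 2566 mod 7 = 4 -> Friday (Mon=0 ... Sun=6)
Day of year: 65; offset = 64
Weekday index = (4 + 64) mod 7 = 5 -> Saturday
Weekend days: Saturday, Sunday

Yes


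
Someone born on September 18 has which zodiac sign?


Date: September 18
Conventional tropical zodiac dates: Virgo from August 23 onward; Libra starts September 23
September 18 falls within the Virgo range

Virgo


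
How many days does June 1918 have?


June 1918

30 days


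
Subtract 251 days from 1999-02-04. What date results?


Start: 1999-02-04, subtract 251 days
Back 4 days from February 4 reaches January 31, 1999 -> 247 left
January 1999 has 31 days -> back to December 31, 1998 -> 216 left
December 1998 has 31 days -> back to November 30, 1998 -> 185 left
November 1998 has 30 days -> back to October 31, 1998 -> 155 left
October 1998 has 31 days -> back to September 30, 1998 -> 124 left
September 1998 has 30 days -> back to August 31, 1998 -> 94 left
August 1998 has 31 days -> back to July 31, 1998 -> 63 left
July 1998 has 31 days -> back to June 30, 1998 -> 32 left
June 1998 has 30 days -> back to May 31, 1998 -> 2 left
May 1998: 31 - 2 = 29 -> lands on May 29

Result: 1998-05-29


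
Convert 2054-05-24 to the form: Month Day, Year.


ISO 2054-05-24 parses as year=2054, month=05, day=24
Month 5 -> May

May 24, 2054


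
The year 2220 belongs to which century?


Century = (year - 1) // 100 + 1
= (2220 - 1) // 100 + 1
= 2219 // 100 + 1
= 22 + 1

23rd century


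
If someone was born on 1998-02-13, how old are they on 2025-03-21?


Birth: 1998-02-13
Reference: 2025-03-21
Year difference: 2025 - 1998 = 27

27 years old


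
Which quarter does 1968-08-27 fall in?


Month: August (month 8)
Q1: Jan-Mar, Q2: Apr-Jun, Q3: Jul-Sep, Q4: Oct-Dec

Q3


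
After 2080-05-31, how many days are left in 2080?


Day of year: 152 of 366
Remaining = 366 - 152

214 days


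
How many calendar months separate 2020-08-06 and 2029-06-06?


From August 2020 to June 2029
9 years * 12 = 108 months, minus 2 months = 106

106 months


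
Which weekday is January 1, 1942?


Target: January 1, 1942
Anchor: Jan 1, 1942. With p = 1942 - 1 = 1941: (p + p//4 - p//100 + p//400) mod 7 = (1941 + 485 - 19 + 4) mod 7 = 2411 mod 7 = 3 -> Thursday (Mon=0 ... Sun=6)
Offset from anchor: 0 days
Weekday index = (3 + 0) mod 7 = 3

Thursday


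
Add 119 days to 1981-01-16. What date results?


Start: 1981-01-16, add 119 days
January 1981 has 31 days: 31 - 16 = 15 days to January 31 -> 104 left
February 1981 has 28 days -> 76 left
March 1981 has 31 days -> 45 left
April 1981 has 30 days -> 15 left
May 1981: 15 <= 31 -> lands on May 15

Result: 1981-05-15


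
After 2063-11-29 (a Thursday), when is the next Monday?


Current: Thursday
Target: Monday
Days ahead: 4

Next Monday: 2063-12-03


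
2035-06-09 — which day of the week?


Date: June 9, 2035
Anchor: Jan 1, 2035. With p = 2035 - 1 = 2034: (p + p//4 - p//100 + p//400) mod 7 = (2034 + 508 - 20 + 5) mod 7 = 2527 mod 7 = 0 -> Monday (Mon=0 ... Sun=6)
Days before June (Jan-May): 151; offset = 151 + 9 - 1 = 159
Weekday index = (0 + 159) mod 7 = 5

Day of the week: Saturday


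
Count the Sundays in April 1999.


April 1999 has 30 days
Anchor: Jan 1, 1999. With p = 1999 - 1 = 1998: (p + p//4 - p//100 + p//400) mod 7 = (1998 + 499 - 19 + 4) mod 7 = 2482 mod 7 = 4 -> Friday (Mon=0 ... Sun=6)
Days before April (Jan-Mar): 90; April 1 index = (4 + 90) mod 7 = 3 -> Thursday
First Sunday is April 4
Sundays: 4, 11, 18, 25

4 Sundays


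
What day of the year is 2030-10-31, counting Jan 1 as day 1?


Date: October 31, 2030
Days in months 1 through 9: 273
Plus 31 days in October

Day of year: 304


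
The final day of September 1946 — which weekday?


September 1946 has 30 days
Anchor: Jan 1, 1946. With p = 1946 - 1 = 1945: (p + p//4 - p//100 + p//400) mod 7 = (1945 + 486 - 19 + 4) mod 7 = 2416 mod 7 = 1 -> Tuesday (Mon=0 ... Sun=6)
Days before September (Jan-Aug): 243; September 1 index = (1 + 243) mod 7 = 6 -> Sunday
Last day offset: 30 - 1 = 29 days
Weekday index = (6 + 29) mod 7 = 0

Monday, September 30


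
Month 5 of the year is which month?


Month 5 of 12

May


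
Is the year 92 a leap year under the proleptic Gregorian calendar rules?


Gregorian leap year rule: divisible by 4, but not by 100, unless also by 400.
92 is divisible by 4 but not 100 -> leap year

Yes


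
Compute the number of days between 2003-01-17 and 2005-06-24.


From 2003-01-17 to 2005-06-24
2003-01-17: day of year = 17
2005-06-24: days before June = 31 + 28 + 31 + 30 + 31 = 151 (2005 is not a leap year); day of year = 151 + 24 = 175
Rest of 2003: 365 - 17 = 348
Full years 2004 (366): 366
Total = 348 + 366 + 175 = 889

889 days


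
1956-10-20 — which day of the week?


Date: October 20, 1956
Anchor: Jan 1, 1956. With p = 1956 - 1 = 1955: (p + p//4 - p//100 + p//400) mod 7 = (1955 + 488 - 19 + 4) mod 7 = 2428 mod 7 = 6 -> Sunday (Mon=0 ... Sun=6)
Days before October (Jan-Sep): 274; offset = 274 + 20 - 1 = 293
Weekday index = (6 + 293) mod 7 = 5

Day of the week: Saturday


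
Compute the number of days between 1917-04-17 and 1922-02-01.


From 1917-04-17 to 1922-02-01
1917-04-17: days before April = 31 + 28 + 31 = 90 (1917 is not a leap year); day of year = 90 + 17 = 107
1922-02-01: days before February = 31; day of year = 31 + 1 = 32
Rest of 1917: 365 - 107 = 258
Full years 1918 (365), 1919 (365), 1920 (366), 1921 (365): 1461
Total = 258 + 1461 + 32 = 1751

1751 days


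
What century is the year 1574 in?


Century = (year - 1) // 100 + 1
= (1574 - 1) // 100 + 1
= 1573 // 100 + 1
= 15 + 1

16th century


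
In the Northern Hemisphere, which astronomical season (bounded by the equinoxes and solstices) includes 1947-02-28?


Date: February 28
Astronomical Winter (approx.; exact equinox/solstice day varies by year): December 21 to March 19
February 28 falls within the Winter window

Winter


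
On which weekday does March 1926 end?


March 1926 has 31 days
Anchor: Jan 1, 1926. With p = 1926 - 1 = 1925: (p + p//4 - p//100 + p//400) mod 7 = (1925 + 481 - 19 + 4) mod 7 = 2391 mod 7 = 4 -> Friday (Mon=0 ... Sun=6)
Days before March (Jan-Feb): 59; March 1 index = (4 + 59) mod 7 = 0 -> Monday
Last day offset: 31 - 1 = 30 days
Weekday index = (0 + 30) mod 7 = 2

Wednesday, March 31


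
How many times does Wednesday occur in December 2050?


December 2050 has 31 days
Anchor: Jan 1, 2050. With p = 2050 - 1 = 2049: (p + p//4 - p//100 + p//400) mod 7 = (2049 + 512 - 20 + 5) mod 7 = 2546 mod 7 = 5 -> Saturday (Mon=0 ... Sun=6)
Days before December (Jan-Nov): 334; December 1 index = (5 + 334) mod 7 = 3 -> Thursday
First Wednesday is December 7
Wednesdays: 7, 14, 21, 28

4 Wednesdays


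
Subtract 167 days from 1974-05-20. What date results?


Start: 1974-05-20, subtract 167 days
Back 20 days from May 20 reaches April 30, 1974 -> 147 left
April 1974 has 30 days -> back to March 31, 1974 -> 117 left
March 1974 has 31 days -> back to February 28, 1974 -> 86 left
February 1974 has 28 days -> back to January 31, 1974 -> 58 left
January 1974 has 31 days -> back to December 31, 1973 -> 27 left
December 1973: 31 - 27 = 4 -> lands on December 4

Result: 1973-12-04


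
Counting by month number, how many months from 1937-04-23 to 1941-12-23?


From April 1937 to December 1941
4 years * 12 = 48 months, plus 8 months = 56

56 months


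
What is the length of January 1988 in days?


January 1988

31 days


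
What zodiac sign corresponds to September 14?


Date: September 14
Conventional tropical zodiac dates: Virgo from August 23 onward; Libra starts September 23
September 14 falls within the Virgo range

Virgo


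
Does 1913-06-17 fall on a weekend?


Anchor: Jan 1, 1913. With p = 1913 - 1 = 1912: (p + p//4 - p//100 + p//400) mod 7 = (1912 + 478 - 19 + 4) mod 7 = 2375 mod 7 = 2 -> Wednesday (Mon=0 ... Sun=6)
Day of year: 168; offset = 167
Weekday index = (2 + 167) mod 7 = 1 -> Tuesday
Weekend days: Saturday, Sunday

No


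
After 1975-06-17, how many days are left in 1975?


Day of year: 168 of 365
Remaining = 365 - 168

197 days


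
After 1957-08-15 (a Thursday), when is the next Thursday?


Current: Thursday
Target: Thursday
Days ahead: 7

Next Thursday: 1957-08-22


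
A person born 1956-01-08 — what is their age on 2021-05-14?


Birth: 1956-01-08
Reference: 2021-05-14
Year difference: 2021 - 1956 = 65

65 years old


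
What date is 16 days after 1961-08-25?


Start: 1961-08-25, add 16 days
August 1961 has 31 days: 31 - 25 = 6 days to August 31 -> 10 left
September 1961: 10 <= 30 -> lands on September 10

Result: 1961-09-10


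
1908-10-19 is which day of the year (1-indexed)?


Date: October 19, 1908
Days in months 1 through 9: 274
Plus 19 days in October

Day of year: 293


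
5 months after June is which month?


June is month 6
6 + 5 = 11

November


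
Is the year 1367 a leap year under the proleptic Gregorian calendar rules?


Gregorian leap year rule: divisible by 4, but not by 100, unless also by 400.
1367 is not divisible by 4 -> not a leap year

No


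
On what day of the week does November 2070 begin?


Target: November 1, 2070
Anchor: Jan 1, 2070. With p = 2070 - 1 = 2069: (p + p//4 - p//100 + p//400) mod 7 = (2069 + 517 - 20 + 5) mod 7 = 2571 mod 7 = 2 -> Wednesday (Mon=0 ... Sun=6)
Days before November (Jan-Oct): 304 days
Weekday index = (2 + 304) mod 7 = 5

Saturday


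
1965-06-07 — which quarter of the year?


Month: June (month 6)
Q1: Jan-Mar, Q2: Apr-Jun, Q3: Jul-Sep, Q4: Oct-Dec

Q2


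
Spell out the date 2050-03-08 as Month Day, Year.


ISO 2050-03-08 parses as year=2050, month=03, day=08
Month 3 -> March

March 8, 2050


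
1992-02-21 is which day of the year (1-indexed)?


Date: February 21, 1992
Days in months 1 through 1: 31
Plus 21 days in February

Day of year: 52


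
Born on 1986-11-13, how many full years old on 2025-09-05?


Birth: 1986-11-13
Reference: 2025-09-05
Year difference: 2025 - 1986 = 39
Birthday not yet reached in 2025, subtract 1

38 years old


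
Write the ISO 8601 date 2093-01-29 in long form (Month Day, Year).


ISO 2093-01-29 parses as year=2093, month=01, day=29
Month 1 -> January

January 29, 2093


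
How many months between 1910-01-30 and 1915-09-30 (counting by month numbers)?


From January 1910 to September 1915
5 years * 12 = 60 months, plus 8 months = 68

68 months


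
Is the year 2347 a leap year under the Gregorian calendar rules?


Gregorian leap year rule: divisible by 4, but not by 100, unless also by 400.
2347 is not divisible by 4 -> not a leap year

No


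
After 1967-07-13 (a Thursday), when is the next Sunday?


Current: Thursday
Target: Sunday
Days ahead: 3

Next Sunday: 1967-07-16


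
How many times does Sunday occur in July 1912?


July 1912 has 31 days
Anchor: Jan 1, 1912. With p = 1912 - 1 = 1911: (p + p//4 - p//100 + p//400) mod 7 = (1911 + 477 - 19 + 4) mod 7 = 2373 mod 7 = 0 -> Monday (Mon=0 ... Sun=6)
Days before July (Jan-Jun): 182; July 1 index = (0 + 182) mod 7 = 0 -> Monday
First Sunday is July 7
Sundays: 7, 14, 21, 28

4 Sundays


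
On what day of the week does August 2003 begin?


Target: August 1, 2003
Anchor: Jan 1, 2003. With p = 2003 - 1 = 2002: (p + p//4 - p//100 + p//400) mod 7 = (2002 + 500 - 20 + 5) mod 7 = 2487 mod 7 = 2 -> Wednesday (Mon=0 ... Sun=6)
Days before August (Jan-Jul): 212 days
Weekday index = (2 + 212) mod 7 = 4

Friday


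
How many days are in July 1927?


July 1927

31 days


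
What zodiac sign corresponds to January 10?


Date: January 10
Conventional tropical zodiac dates: Capricorn from December 22 onward; Aquarius starts January 20
January 10 falls within the Capricorn range

Capricorn


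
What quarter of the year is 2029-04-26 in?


Month: April (month 4)
Q1: Jan-Mar, Q2: Apr-Jun, Q3: Jul-Sep, Q4: Oct-Dec

Q2


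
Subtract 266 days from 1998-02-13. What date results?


Start: 1998-02-13, subtract 266 days
Back 13 days from February 13 reaches January 31, 1998 -> 253 left
January 1998 has 31 days -> back to December 31, 1997 -> 222 left
December 1997 has 31 days -> back to November 30, 1997 -> 191 left
November 1997 has 30 days -> back to October 31, 1997 -> 161 left
October 1997 has 31 days -> back to September 30, 1997 -> 130 left
September 1997 has 30 days -> back to August 31, 1997 -> 100 left
August 1997 has 31 days -> back to July 31, 1997 -> 69 left
July 1997 has 31 days -> back to June 30, 1997 -> 38 left
June 1997 has 30 days -> back to May 31, 1997 -> 8 left
May 1997: 31 - 8 = 23 -> lands on May 23

Result: 1997-05-23


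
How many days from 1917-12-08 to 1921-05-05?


From 1917-12-08 to 1921-05-05
1917-12-08: days before December = 31 + 28 + 31 + 30 + 31 + 30 + 31 + 31 + 30 + 31 + 30 = 334 (1917 is not a leap year); day of year = 334 + 8 = 342
1921-05-05: days before May = 31 + 28 + 31 + 30 = 120 (1921 is not a leap year); day of year = 120 + 5 = 125
Rest of 1917: 365 - 342 = 23
Full years 1918 (365), 1919 (365), 1920 (366): 1096
Total = 23 + 1096 + 125 = 1244

1244 days


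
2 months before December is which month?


December is month 12
12 - 2 = 10

October


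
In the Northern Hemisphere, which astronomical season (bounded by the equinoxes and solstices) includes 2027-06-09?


Date: June 9
Astronomical Spring (approx.; exact equinox/solstice day varies by year): March 20 to June 20
June 9 falls within the Spring window

Spring


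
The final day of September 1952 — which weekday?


September 1952 has 30 days
Anchor: Jan 1, 1952. With p = 1952 - 1 = 1951: (p + p//4 - p//100 + p//400) mod 7 = (1951 + 487 - 19 + 4) mod 7 = 2423 mod 7 = 1 -> Tuesday (Mon=0 ... Sun=6)
Days before September (Jan-Aug): 244; September 1 index = (1 + 244) mod 7 = 0 -> Monday
Last day offset: 30 - 1 = 29 days
Weekday index = (0 + 29) mod 7 = 1

Tuesday, September 30


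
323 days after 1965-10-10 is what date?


Start: 1965-10-10, add 323 days
October 1965 has 31 days: 31 - 10 = 21 days to October 31 -> 302 left
November 1965 has 30 days -> 272 left
December 1965 has 31 days -> 241 left
January 1966 has 31 days -> 210 left
February 1966 has 28 days -> 182 left
March 1966 has 31 days -> 151 left
April 1966 has 30 days -> 121 left
May 1966 has 31 days -> 90 left
June 1966 has 30 days -> 60 left
July 1966 has 31 days -> 29 left
August 1966: 29 <= 31 -> lands on August 29

Result: 1966-08-29


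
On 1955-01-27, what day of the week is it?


Date: January 27, 1955
Anchor: Jan 1, 1955. With p = 1955 - 1 = 1954: (p + p//4 - p//100 + p//400) mod 7 = (1954 + 488 - 19 + 4) mod 7 = 2427 mod 7 = 5 -> Saturday (Mon=0 ... Sun=6)
Days into year = 27 - 1 = 26
Weekday index = (5 + 26) mod 7 = 3

Day of the week: Thursday


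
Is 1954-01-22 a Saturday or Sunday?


Anchor: Jan 1, 1954. With p = 1954 - 1 = 1953: (p + p//4 - p//100 + p//400) mod 7 = (1953 + 488 - 19 + 4) mod 7 = 2426 mod 7 = 4 -> Friday (Mon=0 ... Sun=6)
Day of year: 22; offset = 21
Weekday index = (4 + 21) mod 7 = 4 -> Friday
Weekend days: Saturday, Sunday

No


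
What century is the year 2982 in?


Century = (year - 1) // 100 + 1
= (2982 - 1) // 100 + 1
= 2981 // 100 + 1
= 29 + 1

30th century


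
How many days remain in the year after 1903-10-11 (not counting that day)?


Day of year: 284 of 365
Remaining = 365 - 284

81 days


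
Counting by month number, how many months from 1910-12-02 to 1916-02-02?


From December 1910 to February 1916
6 years * 12 = 72 months, minus 10 months = 62

62 months


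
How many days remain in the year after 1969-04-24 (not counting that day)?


Day of year: 114 of 365
Remaining = 365 - 114

251 days


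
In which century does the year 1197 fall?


Century = (year - 1) // 100 + 1
= (1197 - 1) // 100 + 1
= 1196 // 100 + 1
= 11 + 1

12th century


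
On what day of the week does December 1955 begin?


Target: December 1, 1955
Anchor: Jan 1, 1955. With p = 1955 - 1 = 1954: (p + p//4 - p//100 + p//400) mod 7 = (1954 + 488 - 19 + 4) mod 7 = 2427 mod 7 = 5 -> Saturday (Mon=0 ... Sun=6)
Days before December (Jan-Nov): 334 days
Weekday index = (5 + 334) mod 7 = 3

Thursday


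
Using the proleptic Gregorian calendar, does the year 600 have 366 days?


Gregorian leap year rule: divisible by 4, but not by 100, unless also by 400.
600 is divisible by 100 but not 400 -> not a leap year

No


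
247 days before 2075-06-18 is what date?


Start: 2075-06-18, subtract 247 days
Back 18 days from June 18 reaches May 31, 2075 -> 229 left
May 2075 has 31 days -> back to April 30, 2075 -> 198 left
April 2075 has 30 days -> back to March 31, 2075 -> 168 left
March 2075 has 31 days -> back to February 28, 2075 -> 137 left
February 2075 has 28 days -> back to January 31, 2075 -> 109 left
January 2075 has 31 days -> back to December 31, 2074 -> 78 left
December 2074 has 31 days -> back to November 30, 2074 -> 47 left
November 2074 has 30 days -> back to October 31, 2074 -> 17 left
October 2074: 31 - 17 = 14 -> lands on October 14

Result: 2074-10-14


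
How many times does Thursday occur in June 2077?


June 2077 has 30 days
Anchor: Jan 1, 2077. With p = 2077 - 1 = 2076: (p + p//4 - p//100 + p//400) mod 7 = (2076 + 519 - 20 + 5) mod 7 = 2580 mod 7 = 4 -> Friday (Mon=0 ... Sun=6)
Days before June (Jan-May): 151; June 1 index = (4 + 151) mod 7 = 1 -> Tuesday
First Thursday is June 3
Thursdays: 3, 10, 17, 24

4 Thursdays
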